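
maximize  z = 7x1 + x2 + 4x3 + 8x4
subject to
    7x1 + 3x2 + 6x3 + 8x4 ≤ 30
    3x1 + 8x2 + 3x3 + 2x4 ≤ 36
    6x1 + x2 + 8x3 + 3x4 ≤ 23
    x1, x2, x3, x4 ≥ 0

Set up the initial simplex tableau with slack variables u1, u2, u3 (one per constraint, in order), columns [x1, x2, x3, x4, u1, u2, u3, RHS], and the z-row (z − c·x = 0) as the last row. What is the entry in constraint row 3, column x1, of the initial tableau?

Constraint 3 has coefficient 6 on x1.

6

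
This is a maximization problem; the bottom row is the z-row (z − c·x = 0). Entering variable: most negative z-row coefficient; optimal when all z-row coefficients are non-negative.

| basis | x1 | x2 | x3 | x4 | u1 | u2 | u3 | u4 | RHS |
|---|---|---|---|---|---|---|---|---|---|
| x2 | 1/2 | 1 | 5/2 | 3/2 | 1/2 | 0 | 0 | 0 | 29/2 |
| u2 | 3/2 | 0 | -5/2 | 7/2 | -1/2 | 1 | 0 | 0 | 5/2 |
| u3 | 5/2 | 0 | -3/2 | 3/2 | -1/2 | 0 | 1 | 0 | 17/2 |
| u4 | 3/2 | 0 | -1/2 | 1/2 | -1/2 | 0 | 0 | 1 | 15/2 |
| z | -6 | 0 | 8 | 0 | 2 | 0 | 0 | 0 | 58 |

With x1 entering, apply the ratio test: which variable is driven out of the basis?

Column x1 entries and ratios — x2: (29/2)/(1/2) = 29; u2: (5/2)/(3/2) = 5/3; u3: (17/2)/(5/2) = 17/5; u4: (15/2)/(3/2) = 5.
Smallest ratio is 5/3 in the row of u2, so u2 leaves.

u2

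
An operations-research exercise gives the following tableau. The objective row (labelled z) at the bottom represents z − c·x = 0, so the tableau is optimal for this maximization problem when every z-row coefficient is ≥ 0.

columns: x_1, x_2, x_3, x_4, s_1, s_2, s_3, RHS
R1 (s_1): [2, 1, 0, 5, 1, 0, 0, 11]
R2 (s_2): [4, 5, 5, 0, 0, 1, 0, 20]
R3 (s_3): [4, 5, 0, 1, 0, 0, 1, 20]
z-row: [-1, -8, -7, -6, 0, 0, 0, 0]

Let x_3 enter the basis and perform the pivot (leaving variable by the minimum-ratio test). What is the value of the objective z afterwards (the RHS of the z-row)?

Ratio test on column x_3 — row 1: entry 0 ≤ 0; row 2: 20/5 = 4; row 3: entry 0 ≤ 0. Minimum is 4 at row 2 (s_2 leaves); pivot element 5.
Pivot on row 2; the z-row RHS becomes 0 − (-7)·4 = 28.

28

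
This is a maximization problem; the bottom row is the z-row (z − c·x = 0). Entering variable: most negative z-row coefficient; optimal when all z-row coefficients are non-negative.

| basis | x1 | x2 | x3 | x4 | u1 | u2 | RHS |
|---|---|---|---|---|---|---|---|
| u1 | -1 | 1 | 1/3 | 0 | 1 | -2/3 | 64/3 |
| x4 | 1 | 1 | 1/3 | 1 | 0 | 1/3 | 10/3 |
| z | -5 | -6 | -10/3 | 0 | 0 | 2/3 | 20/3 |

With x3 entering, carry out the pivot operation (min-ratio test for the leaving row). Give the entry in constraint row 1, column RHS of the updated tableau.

Ratio test on column x3 — row 1: (64/3)/(1/3) = 64; row 2: (10/3)/(1/3) = 10. Minimum is 10 at row 2 (x4 leaves); pivot element 1/3.
Divide row 2 by 1/3; eliminate column x3 from the other rows.
Row 1 update in column RHS: 64/3 − (1/3)·10 = 18.

18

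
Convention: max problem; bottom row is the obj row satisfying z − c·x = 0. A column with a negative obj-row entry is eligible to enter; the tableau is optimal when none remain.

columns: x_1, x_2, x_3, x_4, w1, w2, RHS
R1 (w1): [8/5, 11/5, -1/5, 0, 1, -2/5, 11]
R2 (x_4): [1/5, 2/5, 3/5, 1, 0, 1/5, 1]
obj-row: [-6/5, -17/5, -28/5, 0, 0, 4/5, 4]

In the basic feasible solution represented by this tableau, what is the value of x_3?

0

x_3 is not in the basis, so in the current basic feasible solution x_3 = 0.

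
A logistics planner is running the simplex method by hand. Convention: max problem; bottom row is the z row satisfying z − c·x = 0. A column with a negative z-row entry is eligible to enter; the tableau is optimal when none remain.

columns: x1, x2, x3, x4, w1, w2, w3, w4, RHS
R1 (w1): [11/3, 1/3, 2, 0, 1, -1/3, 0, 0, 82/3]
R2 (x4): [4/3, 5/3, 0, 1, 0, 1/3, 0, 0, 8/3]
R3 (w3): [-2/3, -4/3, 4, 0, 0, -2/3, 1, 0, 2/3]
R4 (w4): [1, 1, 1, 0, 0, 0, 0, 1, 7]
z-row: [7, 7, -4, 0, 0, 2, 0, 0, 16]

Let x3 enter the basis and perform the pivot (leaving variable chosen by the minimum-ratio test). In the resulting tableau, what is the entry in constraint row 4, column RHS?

41/6

Ratio test on column x3 — row 1: (82/3)/2 = 41/3; row 2: entry 0 ≤ 0; row 3: (2/3)/4 = 1/6; row 4: 7/1 = 7. Minimum is 1/6 at row 3 (w3 leaves); pivot element 4.
Divide row 3 by 4; eliminate column x3 from the other rows.
Row 4 update in column RHS: 7 − 1·(1/6) = 41/6.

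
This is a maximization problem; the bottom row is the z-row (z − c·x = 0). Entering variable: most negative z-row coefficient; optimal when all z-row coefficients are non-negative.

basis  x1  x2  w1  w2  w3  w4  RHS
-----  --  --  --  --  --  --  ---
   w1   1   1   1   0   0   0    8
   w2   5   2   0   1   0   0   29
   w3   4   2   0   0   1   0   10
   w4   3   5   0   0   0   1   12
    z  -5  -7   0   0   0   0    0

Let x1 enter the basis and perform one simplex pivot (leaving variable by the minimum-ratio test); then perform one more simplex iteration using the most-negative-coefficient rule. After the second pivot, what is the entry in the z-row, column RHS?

Ratio test on column x1 — row 1: 8/1 = 8; row 2: 29/5 = 29/5; row 3: 10/4 = 5/2; row 4: 12/3 = 4. Minimum is 5/2 at row 3 (w3 leaves); pivot element 4.
Divide row 3 by 4; eliminate column x1 from the other rows.
Second iteration: most negative z-row entry is -9/2 in column x2, so x2 enters.
Ratio test on column x2 — row 1: (11/2)/(1/2) = 11; row 2: entry -1/2 ≤ 0; row 3: (5/2)/(1/2) = 5; row 4: (9/2)/(7/2) = 9/7. Minimum is 9/7 at row 4 (w4 leaves); pivot element 7/2.
Divide row 4 by 7/2; eliminate column x2 from the other rows.
After both pivots, the entry at the z-row, column RHS is 128/7.

128/7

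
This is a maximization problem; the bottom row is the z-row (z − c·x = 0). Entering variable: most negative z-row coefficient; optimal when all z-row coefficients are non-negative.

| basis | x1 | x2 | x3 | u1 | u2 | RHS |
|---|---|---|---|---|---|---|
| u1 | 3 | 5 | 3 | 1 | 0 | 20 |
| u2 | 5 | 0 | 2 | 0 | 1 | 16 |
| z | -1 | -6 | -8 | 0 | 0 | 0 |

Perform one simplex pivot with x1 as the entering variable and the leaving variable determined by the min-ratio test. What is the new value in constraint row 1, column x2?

Ratio test on column x1 — row 1: 20/3 = 20/3; row 2: 16/5 = 16/5. Minimum is 16/5 at row 2 (u2 leaves); pivot element 5.
Divide row 2 by 5; eliminate column x1 from the other rows.
Row 1 update in column x2: 5 − 3·0 = 5.

5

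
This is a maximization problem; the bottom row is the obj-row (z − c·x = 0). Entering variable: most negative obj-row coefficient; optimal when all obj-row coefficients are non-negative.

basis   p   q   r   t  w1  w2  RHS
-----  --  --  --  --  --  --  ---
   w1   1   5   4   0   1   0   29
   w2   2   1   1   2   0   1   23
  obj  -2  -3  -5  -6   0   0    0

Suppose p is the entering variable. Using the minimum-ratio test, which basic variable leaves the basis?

Column p entries and ratios — w1: 29/1 = 29; w2: 23/2 = 23/2.
Smallest ratio is 23/2 in the row of w2, so w2 leaves.

w2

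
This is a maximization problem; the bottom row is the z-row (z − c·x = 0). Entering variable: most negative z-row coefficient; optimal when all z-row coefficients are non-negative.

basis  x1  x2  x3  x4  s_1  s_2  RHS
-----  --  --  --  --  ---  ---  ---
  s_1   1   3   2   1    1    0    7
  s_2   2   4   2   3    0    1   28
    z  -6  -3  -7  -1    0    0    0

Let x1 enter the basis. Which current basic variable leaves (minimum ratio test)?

s_1

Column x1 entries and ratios — s_1: 7/1 = 7; s_2: 28/2 = 14.
Smallest ratio is 7 in the row of s_1, so s_1 leaves.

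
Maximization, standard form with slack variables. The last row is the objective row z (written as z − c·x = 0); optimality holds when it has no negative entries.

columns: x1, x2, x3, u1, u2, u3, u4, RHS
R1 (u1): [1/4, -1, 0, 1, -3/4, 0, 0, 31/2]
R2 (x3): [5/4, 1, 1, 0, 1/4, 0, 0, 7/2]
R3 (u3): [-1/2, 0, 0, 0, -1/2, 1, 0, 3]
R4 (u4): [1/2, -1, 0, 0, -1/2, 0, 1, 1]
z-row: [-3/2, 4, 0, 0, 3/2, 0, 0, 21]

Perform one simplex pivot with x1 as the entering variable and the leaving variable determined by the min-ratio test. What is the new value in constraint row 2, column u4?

Ratio test on column x1 — row 1: (31/2)/(1/4) = 62; row 2: (7/2)/(5/4) = 14/5; row 3: entry -1/2 ≤ 0; row 4: 1/(1/2) = 2. Minimum is 2 at row 4 (u4 leaves); pivot element 1/2.
Divide row 4 by 1/2; eliminate column x1 from the other rows.
Row 2 update in column u4: 0 − (5/4)·2 = -5/2.

-5/2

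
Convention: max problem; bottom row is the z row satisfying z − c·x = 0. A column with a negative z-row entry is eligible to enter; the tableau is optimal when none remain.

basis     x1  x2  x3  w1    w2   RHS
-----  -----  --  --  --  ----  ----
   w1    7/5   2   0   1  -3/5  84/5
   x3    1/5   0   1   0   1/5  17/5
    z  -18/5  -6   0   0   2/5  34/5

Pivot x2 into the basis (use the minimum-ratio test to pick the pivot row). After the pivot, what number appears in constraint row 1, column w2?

Ratio test on column x2 — row 1: (84/5)/2 = 42/5; row 2: entry 0 ≤ 0. Minimum is 42/5 at row 1 (w1 leaves); pivot element 2.
Divide row 1 by 2; eliminate column x2 from the other rows.
In the new row 1, the w2 entry is the old entry divided by the pivot: (-3/5)/2 = -3/10.

-3/10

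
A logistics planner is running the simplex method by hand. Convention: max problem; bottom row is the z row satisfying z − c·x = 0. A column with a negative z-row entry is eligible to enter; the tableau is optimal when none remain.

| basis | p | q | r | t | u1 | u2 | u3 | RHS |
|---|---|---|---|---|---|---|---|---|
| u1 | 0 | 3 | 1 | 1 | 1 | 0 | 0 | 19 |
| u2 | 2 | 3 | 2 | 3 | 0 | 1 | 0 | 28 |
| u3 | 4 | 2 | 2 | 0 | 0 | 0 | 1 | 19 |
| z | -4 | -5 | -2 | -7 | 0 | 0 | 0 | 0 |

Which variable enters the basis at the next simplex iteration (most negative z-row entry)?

Negative z-row entries: p: -4, q: -5, r: -2, t: -7.
The most negative is -7 in column t, so t enters.

t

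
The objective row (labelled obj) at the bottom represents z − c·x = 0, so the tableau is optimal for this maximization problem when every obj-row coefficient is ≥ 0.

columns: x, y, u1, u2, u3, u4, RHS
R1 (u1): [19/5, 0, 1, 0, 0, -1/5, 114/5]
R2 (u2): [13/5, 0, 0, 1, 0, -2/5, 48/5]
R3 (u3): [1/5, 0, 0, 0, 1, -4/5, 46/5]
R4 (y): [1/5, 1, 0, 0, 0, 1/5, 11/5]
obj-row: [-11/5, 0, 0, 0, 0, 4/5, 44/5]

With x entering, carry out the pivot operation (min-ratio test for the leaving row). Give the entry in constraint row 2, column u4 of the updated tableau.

Ratio test on column x — row 1: (114/5)/(19/5) = 6; row 2: (48/5)/(13/5) = 48/13; row 3: (46/5)/(1/5) = 46; row 4: (11/5)/(1/5) = 11. Minimum is 48/13 at row 2 (u2 leaves); pivot element 13/5.
Divide row 2 by 13/5; eliminate column x from the other rows.
In the new row 2, the u4 entry is the old entry divided by the pivot: (-2/5)/(13/5) = -2/13.

-2/13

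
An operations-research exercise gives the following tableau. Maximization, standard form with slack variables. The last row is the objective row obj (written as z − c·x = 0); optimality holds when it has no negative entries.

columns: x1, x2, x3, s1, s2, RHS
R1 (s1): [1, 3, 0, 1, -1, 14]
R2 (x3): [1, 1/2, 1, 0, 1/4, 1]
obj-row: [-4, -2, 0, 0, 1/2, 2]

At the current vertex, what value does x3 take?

1

x3 is basic (row 2); its value is the RHS of that row, 1.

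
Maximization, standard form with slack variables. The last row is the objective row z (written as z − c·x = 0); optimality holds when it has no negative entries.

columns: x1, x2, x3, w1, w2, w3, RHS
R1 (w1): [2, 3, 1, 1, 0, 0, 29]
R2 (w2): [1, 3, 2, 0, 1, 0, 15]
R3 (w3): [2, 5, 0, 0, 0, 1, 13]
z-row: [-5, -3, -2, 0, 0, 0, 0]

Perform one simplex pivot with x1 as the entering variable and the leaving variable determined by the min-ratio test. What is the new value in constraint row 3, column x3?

0

Ratio test on column x1 — row 1: 29/2 = 29/2; row 2: 15/1 = 15; row 3: 13/2 = 13/2. Minimum is 13/2 at row 3 (w3 leaves); pivot element 2.
Divide row 3 by 2; eliminate column x1 from the other rows.
In the new row 3, the x3 entry is the old entry divided by the pivot: 0/2 = 0.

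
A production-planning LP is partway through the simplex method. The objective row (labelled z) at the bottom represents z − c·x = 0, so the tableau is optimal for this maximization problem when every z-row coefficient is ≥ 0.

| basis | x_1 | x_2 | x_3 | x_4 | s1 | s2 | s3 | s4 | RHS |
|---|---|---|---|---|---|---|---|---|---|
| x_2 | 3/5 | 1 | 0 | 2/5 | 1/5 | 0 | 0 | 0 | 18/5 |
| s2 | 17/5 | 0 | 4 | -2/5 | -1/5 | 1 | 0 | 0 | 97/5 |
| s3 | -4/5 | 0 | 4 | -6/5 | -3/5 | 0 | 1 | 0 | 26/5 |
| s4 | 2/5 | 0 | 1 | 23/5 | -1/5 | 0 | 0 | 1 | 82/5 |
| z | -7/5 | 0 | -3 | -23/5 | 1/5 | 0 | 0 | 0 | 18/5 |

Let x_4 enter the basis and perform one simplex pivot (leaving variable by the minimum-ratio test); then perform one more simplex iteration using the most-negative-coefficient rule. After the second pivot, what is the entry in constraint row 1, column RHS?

116/49

Ratio test on column x_4 — row 1: (18/5)/(2/5) = 9; row 2: entry -2/5 ≤ 0; row 3: entry -6/5 ≤ 0; row 4: (82/5)/(23/5) = 82/23. Minimum is 82/23 at row 4 (s4 leaves); pivot element 23/5.
Divide row 4 by 23/5; eliminate column x_4 from the other rows.
Second iteration: most negative z-row entry is -2 in column x_3, so x_3 enters.
Ratio test on column x_3 — row 1: entry -2/23 ≤ 0; row 2: (479/23)/(94/23) = 479/94; row 3: (218/23)/(98/23) = 109/49; row 4: (82/23)/(5/23) = 82/5. Minimum is 109/49 at row 3 (s3 leaves); pivot element 98/23.
Divide row 3 by 98/23; eliminate column x_3 from the other rows.
After both pivots, the entry at constraint row 1, column RHS is 116/49.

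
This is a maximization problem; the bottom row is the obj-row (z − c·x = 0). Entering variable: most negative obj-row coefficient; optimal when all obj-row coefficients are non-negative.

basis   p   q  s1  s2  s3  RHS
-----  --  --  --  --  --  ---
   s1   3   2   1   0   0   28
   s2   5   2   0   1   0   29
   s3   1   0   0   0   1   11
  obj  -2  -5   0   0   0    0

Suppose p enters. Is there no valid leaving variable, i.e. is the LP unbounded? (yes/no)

no

Column p has positive entries in row(s) 1, 2, 3, so the ratio test bounds it — not unbounded.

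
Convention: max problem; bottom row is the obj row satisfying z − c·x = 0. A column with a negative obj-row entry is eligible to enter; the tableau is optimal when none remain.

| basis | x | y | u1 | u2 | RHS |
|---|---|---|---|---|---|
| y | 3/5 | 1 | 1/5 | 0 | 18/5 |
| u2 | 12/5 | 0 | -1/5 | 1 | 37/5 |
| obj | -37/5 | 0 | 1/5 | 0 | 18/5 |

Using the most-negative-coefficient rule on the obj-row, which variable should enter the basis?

Negative obj-row entries: x: -37/5.
The most negative is -37/5 in column x, so x enters.

x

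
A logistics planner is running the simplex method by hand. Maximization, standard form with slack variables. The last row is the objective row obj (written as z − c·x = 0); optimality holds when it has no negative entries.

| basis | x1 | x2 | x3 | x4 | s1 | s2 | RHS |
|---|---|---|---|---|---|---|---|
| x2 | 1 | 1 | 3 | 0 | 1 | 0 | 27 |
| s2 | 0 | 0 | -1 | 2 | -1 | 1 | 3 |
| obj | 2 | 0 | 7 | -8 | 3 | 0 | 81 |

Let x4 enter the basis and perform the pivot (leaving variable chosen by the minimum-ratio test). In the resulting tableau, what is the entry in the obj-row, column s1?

Ratio test on column x4 — row 1: entry 0 ≤ 0; row 2: 3/2 = 3/2. Minimum is 3/2 at row 2 (s2 leaves); pivot element 2.
Divide row 2 by 2; eliminate column x4 from the other rows.
obj-row update in column s1: 3 − (-8)·(-1/2) = -1.

-1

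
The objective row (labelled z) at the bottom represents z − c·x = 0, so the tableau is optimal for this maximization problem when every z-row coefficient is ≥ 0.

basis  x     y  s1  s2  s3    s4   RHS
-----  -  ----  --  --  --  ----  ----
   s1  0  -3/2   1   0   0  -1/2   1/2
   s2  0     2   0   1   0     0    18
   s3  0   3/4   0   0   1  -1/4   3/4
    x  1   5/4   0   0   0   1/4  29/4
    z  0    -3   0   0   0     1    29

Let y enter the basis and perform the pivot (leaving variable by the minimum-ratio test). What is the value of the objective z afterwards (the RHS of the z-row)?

Ratio test on column y — row 1: entry -3/2 ≤ 0; row 2: 18/2 = 9; row 3: (3/4)/(3/4) = 1; row 4: (29/4)/(5/4) = 29/5. Minimum is 1 at row 3 (s3 leaves); pivot element 3/4.
Pivot on row 3; the z-row RHS becomes 29 − (-3)·1 = 32.

32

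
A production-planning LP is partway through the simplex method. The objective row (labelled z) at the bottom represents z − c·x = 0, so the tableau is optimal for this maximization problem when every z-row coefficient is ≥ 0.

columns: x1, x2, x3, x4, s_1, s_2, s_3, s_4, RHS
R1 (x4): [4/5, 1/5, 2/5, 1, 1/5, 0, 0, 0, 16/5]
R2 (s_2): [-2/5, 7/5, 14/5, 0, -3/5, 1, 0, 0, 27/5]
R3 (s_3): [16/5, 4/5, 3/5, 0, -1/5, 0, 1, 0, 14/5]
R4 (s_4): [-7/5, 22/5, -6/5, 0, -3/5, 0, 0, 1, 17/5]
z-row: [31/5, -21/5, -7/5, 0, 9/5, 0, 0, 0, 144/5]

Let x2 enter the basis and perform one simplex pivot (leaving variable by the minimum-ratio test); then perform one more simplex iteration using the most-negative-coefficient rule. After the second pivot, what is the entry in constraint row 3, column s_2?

-9/35

Ratio test on column x2 — row 1: (16/5)/(1/5) = 16; row 2: (27/5)/(7/5) = 27/7; row 3: (14/5)/(4/5) = 7/2; row 4: (17/5)/(22/5) = 17/22. Minimum is 17/22 at row 4 (s_4 leaves); pivot element 22/5.
Divide row 4 by 22/5; eliminate column x2 from the other rows.
Second iteration: most negative z-row entry is -28/11 in column x3, so x3 enters.
Ratio test on column x3 — row 1: (67/22)/(5/11) = 67/10; row 2: (95/22)/(35/11) = 19/14; row 3: (24/11)/(9/11) = 8/3; row 4: entry -3/11 ≤ 0. Minimum is 19/14 at row 2 (s_2 leaves); pivot element 35/11.
Divide row 2 by 35/11; eliminate column x3 from the other rows.
After both pivots, the entry at constraint row 3, column s_2 is -9/35.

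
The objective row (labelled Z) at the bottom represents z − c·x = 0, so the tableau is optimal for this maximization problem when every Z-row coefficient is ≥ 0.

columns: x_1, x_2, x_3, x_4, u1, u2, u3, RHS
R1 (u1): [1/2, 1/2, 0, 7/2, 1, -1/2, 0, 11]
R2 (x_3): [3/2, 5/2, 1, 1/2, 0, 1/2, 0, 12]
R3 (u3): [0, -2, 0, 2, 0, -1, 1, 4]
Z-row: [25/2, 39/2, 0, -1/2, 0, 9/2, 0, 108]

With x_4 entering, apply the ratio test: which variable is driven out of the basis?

Column x_4 entries and ratios — u1: 11/(7/2) = 22/7; x_3: 12/(1/2) = 24; u3: 4/2 = 2.
Smallest ratio is 2 in the row of u3, so u3 leaves.

u3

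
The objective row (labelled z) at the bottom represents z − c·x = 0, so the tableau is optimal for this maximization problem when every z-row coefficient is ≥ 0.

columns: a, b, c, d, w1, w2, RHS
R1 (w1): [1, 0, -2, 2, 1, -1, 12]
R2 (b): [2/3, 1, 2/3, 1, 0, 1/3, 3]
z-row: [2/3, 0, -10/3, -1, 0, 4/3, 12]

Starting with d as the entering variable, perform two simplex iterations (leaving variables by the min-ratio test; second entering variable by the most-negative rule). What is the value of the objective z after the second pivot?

Ratio test on column d — row 1: 12/2 = 6; row 2: 3/1 = 3. Minimum is 3 at row 2 (b leaves); pivot element 1.
Pivot on row 2; the z-row RHS becomes 12 − (-1)·3 = 15.
Next entering variable (most negative z-row entry -8/3): c.
Ratio test on column c — row 1: entry -10/3 ≤ 0; row 2: 3/(2/3) = 9/2. Minimum is 9/2 at row 2 (d leaves); pivot element 2/3.
After the second pivot the z-row RHS is 15 − (-8/3)·(9/2) = 27.

27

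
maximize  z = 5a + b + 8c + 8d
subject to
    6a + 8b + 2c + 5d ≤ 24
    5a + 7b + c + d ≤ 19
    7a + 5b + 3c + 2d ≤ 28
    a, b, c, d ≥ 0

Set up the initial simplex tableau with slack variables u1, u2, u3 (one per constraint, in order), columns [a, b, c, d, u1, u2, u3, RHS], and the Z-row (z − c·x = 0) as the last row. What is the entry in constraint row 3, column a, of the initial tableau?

7

Constraint 3 has coefficient 7 on a.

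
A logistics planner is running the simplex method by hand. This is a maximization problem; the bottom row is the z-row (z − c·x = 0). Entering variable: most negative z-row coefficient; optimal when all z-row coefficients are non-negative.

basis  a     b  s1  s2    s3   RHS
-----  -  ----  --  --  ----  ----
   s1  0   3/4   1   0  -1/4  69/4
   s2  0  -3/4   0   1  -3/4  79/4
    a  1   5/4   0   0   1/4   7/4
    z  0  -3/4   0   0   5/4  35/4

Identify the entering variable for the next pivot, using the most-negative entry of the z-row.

Negative z-row entries: b: -3/4.
The most negative is -3/4 in column b, so b enters.

b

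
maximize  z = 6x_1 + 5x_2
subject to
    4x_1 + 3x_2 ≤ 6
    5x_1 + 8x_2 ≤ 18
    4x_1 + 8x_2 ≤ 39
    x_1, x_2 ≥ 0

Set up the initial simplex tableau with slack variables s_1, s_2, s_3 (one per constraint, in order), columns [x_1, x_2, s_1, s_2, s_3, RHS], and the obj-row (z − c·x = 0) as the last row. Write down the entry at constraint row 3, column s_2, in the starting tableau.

Slack s_2 belongs to constraint 2; its column is the unit vector e_2, so the entry in row 3 is 0.

0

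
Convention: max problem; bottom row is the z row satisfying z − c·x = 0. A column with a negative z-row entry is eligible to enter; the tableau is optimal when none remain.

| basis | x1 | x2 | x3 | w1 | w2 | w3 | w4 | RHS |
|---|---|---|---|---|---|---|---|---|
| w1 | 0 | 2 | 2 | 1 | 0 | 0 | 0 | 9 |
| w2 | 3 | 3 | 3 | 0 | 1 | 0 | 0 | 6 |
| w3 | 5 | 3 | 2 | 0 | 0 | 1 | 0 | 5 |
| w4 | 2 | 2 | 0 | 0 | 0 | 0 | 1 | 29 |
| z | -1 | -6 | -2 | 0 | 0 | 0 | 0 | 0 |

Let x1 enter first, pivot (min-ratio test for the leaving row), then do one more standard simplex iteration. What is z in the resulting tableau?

10

Ratio test on column x1 — row 1: entry 0 ≤ 0; row 2: 6/3 = 2; row 3: 5/5 = 1; row 4: 29/2 = 29/2. Minimum is 1 at row 3 (w3 leaves); pivot element 5.
Pivot on row 3; the z-row RHS becomes 0 − (-1)·1 = 1.
Next entering variable (most negative z-row entry -27/5): x2.
Ratio test on column x2 — row 1: 9/2 = 9/2; row 2: 3/(6/5) = 5/2; row 3: 1/(3/5) = 5/3; row 4: 27/(4/5) = 135/4. Minimum is 5/3 at row 3 (x1 leaves); pivot element 3/5.
After the second pivot the z-row RHS is 1 − (-27/5)·(5/3) = 10.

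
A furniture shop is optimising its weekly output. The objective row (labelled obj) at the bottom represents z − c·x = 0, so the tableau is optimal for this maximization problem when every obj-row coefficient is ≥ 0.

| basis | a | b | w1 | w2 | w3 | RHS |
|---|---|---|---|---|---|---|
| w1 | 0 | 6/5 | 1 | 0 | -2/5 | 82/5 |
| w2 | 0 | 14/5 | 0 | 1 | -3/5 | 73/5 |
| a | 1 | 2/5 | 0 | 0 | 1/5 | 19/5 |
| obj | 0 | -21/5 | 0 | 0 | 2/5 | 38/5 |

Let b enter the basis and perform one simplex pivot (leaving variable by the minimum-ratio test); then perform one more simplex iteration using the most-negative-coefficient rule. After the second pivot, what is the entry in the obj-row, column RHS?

Ratio test on column b — row 1: (82/5)/(6/5) = 41/3; row 2: (73/5)/(14/5) = 73/14; row 3: (19/5)/(2/5) = 19/2. Minimum is 73/14 at row 2 (w2 leaves); pivot element 14/5.
Divide row 2 by 14/5; eliminate column b from the other rows.
Second iteration: most negative obj-row entry is -1/2 in column w3, so w3 enters.
Ratio test on column w3 — row 1: entry -1/7 ≤ 0; row 2: entry -3/14 ≤ 0; row 3: (12/7)/(2/7) = 6. Minimum is 6 at row 3 (a leaves); pivot element 2/7.
Divide row 3 by 2/7; eliminate column w3 from the other rows.
After both pivots, the entry at the obj-row, column RHS is 65/2.

65/2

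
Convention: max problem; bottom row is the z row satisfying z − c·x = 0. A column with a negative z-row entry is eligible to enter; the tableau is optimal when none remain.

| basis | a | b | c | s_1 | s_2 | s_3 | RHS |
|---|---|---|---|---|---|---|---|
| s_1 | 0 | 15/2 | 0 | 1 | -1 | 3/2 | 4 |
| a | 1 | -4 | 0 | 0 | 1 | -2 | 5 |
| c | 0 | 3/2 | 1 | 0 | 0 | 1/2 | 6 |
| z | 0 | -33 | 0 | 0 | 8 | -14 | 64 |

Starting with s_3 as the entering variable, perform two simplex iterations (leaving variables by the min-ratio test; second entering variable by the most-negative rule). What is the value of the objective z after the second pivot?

Ratio test on column s_3 — row 1: 4/(3/2) = 8/3; row 2: entry -2 ≤ 0; row 3: 6/(1/2) = 12. Minimum is 8/3 at row 1 (s_1 leaves); pivot element 3/2.
Pivot on row 1; the z-row RHS becomes 64 − (-14)·(8/3) = 304/3.
Next entering variable (most negative z-row entry -4/3): s_2.
Ratio test on column s_2 — row 1: entry -2/3 ≤ 0; row 2: entry -1/3 ≤ 0; row 3: (14/3)/(1/3) = 14. Minimum is 14 at row 3 (c leaves); pivot element 1/3.
After the second pivot the z-row RHS is 304/3 − (-4/3)·14 = 120.

120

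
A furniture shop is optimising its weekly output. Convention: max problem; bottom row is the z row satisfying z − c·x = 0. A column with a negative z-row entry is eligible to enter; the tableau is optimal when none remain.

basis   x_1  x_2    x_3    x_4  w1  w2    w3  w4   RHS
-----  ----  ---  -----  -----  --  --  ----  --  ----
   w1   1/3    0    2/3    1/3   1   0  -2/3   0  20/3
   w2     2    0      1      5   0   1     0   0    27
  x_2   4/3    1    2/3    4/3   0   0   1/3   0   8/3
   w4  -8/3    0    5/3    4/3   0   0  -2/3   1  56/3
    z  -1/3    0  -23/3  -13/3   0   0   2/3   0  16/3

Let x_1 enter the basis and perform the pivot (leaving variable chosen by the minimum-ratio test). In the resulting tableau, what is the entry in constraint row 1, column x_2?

-1/4

Ratio test on column x_1 — row 1: (20/3)/(1/3) = 20; row 2: 27/2 = 27/2; row 3: (8/3)/(4/3) = 2; row 4: entry -8/3 ≤ 0. Minimum is 2 at row 3 (x_2 leaves); pivot element 4/3.
Divide row 3 by 4/3; eliminate column x_1 from the other rows.
Row 1 update in column x_2: 0 − (1/3)·(3/4) = -1/4.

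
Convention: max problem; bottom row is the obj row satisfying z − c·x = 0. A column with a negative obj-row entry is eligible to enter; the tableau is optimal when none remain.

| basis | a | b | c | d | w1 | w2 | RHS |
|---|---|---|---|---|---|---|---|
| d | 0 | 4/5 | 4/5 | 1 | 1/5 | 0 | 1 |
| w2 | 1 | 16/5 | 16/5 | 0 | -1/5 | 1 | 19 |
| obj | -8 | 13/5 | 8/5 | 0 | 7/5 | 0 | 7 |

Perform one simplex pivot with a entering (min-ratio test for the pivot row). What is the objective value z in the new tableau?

159

Ratio test on column a — row 1: entry 0 ≤ 0; row 2: 19/1 = 19. Minimum is 19 at row 2 (w2 leaves); pivot element 1.
Pivot on row 2; the obj-row RHS becomes 7 − (-8)·19 = 159.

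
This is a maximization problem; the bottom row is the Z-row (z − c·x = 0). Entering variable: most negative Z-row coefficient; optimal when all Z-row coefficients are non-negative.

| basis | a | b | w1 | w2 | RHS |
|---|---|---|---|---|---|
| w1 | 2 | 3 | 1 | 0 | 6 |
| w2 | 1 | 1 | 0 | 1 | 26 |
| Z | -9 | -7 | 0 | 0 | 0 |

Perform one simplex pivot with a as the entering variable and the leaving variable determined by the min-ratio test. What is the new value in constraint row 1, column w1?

Ratio test on column a — row 1: 6/2 = 3; row 2: 26/1 = 26. Minimum is 3 at row 1 (w1 leaves); pivot element 2.
Divide row 1 by 2; eliminate column a from the other rows.
In the new row 1, the w1 entry is the old entry divided by the pivot: 1/2 = 1/2.

1/2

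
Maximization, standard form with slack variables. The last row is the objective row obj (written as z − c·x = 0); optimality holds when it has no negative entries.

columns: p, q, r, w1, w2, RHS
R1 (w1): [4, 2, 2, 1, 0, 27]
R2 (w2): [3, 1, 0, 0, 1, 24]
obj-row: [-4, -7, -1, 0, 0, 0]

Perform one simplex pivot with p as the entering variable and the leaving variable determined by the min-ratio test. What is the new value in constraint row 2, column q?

-1/2

Ratio test on column p — row 1: 27/4 = 27/4; row 2: 24/3 = 8. Minimum is 27/4 at row 1 (w1 leaves); pivot element 4.
Divide row 1 by 4; eliminate column p from the other rows.
Row 2 update in column q: 1 − 3·(1/2) = -1/2.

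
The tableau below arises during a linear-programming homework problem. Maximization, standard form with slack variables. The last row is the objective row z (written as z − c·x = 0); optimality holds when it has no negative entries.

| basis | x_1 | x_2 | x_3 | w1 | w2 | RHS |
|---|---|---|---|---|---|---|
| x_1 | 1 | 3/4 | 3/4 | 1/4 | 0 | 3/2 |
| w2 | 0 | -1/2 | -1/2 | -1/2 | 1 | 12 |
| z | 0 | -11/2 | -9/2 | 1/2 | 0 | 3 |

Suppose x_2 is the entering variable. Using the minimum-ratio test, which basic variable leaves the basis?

x_1

Column x_2 entries and ratios — x_1: (3/2)/(3/4) = 2; w2: -1/2 ≤ 0, skip.
Smallest ratio is 2 in the row of x_1, so x_1 leaves.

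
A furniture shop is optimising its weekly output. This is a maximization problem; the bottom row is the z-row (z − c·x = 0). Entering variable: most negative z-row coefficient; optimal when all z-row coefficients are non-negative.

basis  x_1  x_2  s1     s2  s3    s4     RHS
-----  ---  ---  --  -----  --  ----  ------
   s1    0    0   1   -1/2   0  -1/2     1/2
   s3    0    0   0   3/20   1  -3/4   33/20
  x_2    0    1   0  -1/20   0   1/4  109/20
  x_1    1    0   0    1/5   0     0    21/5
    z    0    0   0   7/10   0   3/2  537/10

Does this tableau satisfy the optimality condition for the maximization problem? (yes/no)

Every z-row coefficient is ≥ 0, so the tableau is optimal.

yes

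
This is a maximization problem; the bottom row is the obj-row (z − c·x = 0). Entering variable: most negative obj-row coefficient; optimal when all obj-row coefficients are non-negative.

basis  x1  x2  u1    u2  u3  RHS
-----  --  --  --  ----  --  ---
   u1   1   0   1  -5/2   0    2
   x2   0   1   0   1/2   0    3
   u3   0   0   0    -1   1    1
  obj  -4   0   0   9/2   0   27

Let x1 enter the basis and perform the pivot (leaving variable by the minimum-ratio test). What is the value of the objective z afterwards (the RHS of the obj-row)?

Ratio test on column x1 — row 1: 2/1 = 2; row 2: entry 0 ≤ 0; row 3: entry 0 ≤ 0. Minimum is 2 at row 1 (u1 leaves); pivot element 1.
Pivot on row 1; the obj-row RHS becomes 27 − (-4)·2 = 35.

35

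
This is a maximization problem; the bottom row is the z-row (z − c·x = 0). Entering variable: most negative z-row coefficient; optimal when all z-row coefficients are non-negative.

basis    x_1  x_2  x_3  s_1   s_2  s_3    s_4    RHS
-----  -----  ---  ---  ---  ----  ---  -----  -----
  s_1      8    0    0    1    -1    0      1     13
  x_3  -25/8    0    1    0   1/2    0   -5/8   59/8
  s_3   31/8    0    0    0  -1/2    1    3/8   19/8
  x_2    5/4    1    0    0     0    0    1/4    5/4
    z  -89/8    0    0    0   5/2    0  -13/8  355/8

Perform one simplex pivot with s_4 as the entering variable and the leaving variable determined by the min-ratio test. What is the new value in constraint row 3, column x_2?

Ratio test on column s_4 — row 1: 13/1 = 13; row 2: entry -5/8 ≤ 0; row 3: (19/8)/(3/8) = 19/3; row 4: (5/4)/(1/4) = 5. Minimum is 5 at row 4 (x_2 leaves); pivot element 1/4.
Divide row 4 by 1/4; eliminate column s_4 from the other rows.
Row 3 update in column x_2: 0 − (3/8)·4 = -3/2.

-3/2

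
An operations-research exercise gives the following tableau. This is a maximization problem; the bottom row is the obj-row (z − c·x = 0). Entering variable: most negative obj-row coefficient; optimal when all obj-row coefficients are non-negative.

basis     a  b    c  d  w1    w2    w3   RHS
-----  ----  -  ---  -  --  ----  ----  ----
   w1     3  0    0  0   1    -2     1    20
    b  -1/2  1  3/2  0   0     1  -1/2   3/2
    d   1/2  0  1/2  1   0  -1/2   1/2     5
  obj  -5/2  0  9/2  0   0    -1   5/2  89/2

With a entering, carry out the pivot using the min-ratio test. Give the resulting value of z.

367/6

Ratio test on column a — row 1: 20/3 = 20/3; row 2: entry -1/2 ≤ 0; row 3: 5/(1/2) = 10. Minimum is 20/3 at row 1 (w1 leaves); pivot element 3.
Pivot on row 1; the obj-row RHS becomes 89/2 − (-5/2)·(20/3) = 367/6.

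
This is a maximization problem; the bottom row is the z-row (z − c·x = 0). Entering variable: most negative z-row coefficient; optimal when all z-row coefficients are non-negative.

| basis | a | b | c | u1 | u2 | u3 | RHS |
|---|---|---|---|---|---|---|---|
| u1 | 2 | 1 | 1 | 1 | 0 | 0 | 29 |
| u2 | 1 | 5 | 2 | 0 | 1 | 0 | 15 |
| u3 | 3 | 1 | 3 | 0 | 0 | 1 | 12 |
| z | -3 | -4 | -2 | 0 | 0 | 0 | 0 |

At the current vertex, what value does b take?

0

b is not in the basis, so in the current basic feasible solution b = 0.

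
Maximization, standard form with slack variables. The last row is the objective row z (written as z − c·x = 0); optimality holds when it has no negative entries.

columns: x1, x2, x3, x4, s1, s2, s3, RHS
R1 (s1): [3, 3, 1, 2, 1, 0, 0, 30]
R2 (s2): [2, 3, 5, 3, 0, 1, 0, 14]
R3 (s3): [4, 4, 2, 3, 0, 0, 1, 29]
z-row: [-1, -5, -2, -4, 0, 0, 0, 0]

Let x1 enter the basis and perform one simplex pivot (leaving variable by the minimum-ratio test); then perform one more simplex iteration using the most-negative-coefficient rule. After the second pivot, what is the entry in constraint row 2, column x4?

1

Ratio test on column x1 — row 1: 30/3 = 10; row 2: 14/2 = 7; row 3: 29/4 = 29/4. Minimum is 7 at row 2 (s2 leaves); pivot element 2.
Divide row 2 by 2; eliminate column x1 from the other rows.
Second iteration: most negative z-row entry is -7/2 in column x2, so x2 enters.
Ratio test on column x2 — row 1: entry -3/2 ≤ 0; row 2: 7/(3/2) = 14/3; row 3: entry -2 ≤ 0. Minimum is 14/3 at row 2 (x1 leaves); pivot element 3/2.
Divide row 2 by 3/2; eliminate column x2 from the other rows.
After both pivots, the entry at constraint row 2, column x4 is 1.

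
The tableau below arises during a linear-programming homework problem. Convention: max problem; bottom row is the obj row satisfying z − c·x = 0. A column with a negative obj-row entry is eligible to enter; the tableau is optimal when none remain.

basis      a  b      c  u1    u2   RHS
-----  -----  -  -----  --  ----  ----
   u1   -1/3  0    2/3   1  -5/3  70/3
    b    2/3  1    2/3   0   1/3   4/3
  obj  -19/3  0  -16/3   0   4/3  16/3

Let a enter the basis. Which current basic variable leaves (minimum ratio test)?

Column a entries and ratios — u1: -1/3 ≤ 0, skip; b: (4/3)/(2/3) = 2.
Smallest ratio is 2 in the row of b, so b leaves.

b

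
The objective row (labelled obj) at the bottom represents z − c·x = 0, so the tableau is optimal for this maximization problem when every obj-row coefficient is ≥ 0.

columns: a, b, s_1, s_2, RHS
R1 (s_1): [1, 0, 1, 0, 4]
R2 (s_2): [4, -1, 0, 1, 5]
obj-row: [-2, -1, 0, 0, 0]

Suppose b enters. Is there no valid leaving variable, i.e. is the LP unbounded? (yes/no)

Every constraint-row entry in column b is ≤ 0, so increasing b is unbounded.

yes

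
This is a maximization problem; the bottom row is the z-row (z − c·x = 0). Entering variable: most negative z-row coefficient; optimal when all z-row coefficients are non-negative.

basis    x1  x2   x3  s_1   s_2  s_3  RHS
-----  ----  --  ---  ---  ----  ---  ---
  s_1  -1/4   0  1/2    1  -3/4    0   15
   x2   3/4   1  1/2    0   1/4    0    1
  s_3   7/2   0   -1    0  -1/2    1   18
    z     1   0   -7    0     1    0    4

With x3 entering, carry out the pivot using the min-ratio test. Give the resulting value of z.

Ratio test on column x3 — row 1: 15/(1/2) = 30; row 2: 1/(1/2) = 2; row 3: entry -1 ≤ 0. Minimum is 2 at row 2 (x2 leaves); pivot element 1/2.
Pivot on row 2; the z-row RHS becomes 4 − (-7)·2 = 18.

18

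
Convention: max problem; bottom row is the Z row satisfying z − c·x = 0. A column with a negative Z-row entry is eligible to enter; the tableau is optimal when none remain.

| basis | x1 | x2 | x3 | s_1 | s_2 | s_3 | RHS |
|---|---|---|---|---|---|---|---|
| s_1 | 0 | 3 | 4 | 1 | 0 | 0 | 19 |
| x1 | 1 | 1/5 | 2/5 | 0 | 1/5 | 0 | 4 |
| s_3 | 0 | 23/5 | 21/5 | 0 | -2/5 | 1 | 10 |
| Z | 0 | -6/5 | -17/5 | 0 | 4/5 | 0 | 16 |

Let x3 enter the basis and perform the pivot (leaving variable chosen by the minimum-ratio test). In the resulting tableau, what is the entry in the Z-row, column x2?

53/21

Ratio test on column x3 — row 1: 19/4 = 19/4; row 2: 4/(2/5) = 10; row 3: 10/(21/5) = 50/21. Minimum is 50/21 at row 3 (s_3 leaves); pivot element 21/5.
Divide row 3 by 21/5; eliminate column x3 from the other rows.
Z-row update in column x2: -6/5 − (-17/5)·(23/21) = 53/21.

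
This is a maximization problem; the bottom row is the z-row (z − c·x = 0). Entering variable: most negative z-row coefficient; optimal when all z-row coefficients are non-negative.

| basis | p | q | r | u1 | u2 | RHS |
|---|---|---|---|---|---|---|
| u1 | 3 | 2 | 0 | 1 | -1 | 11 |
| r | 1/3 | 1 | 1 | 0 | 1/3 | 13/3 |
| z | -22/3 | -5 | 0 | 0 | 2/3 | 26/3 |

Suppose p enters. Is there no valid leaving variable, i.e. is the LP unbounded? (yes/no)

Column p has positive entries in row(s) 1, 2, so the ratio test bounds it — not unbounded.

no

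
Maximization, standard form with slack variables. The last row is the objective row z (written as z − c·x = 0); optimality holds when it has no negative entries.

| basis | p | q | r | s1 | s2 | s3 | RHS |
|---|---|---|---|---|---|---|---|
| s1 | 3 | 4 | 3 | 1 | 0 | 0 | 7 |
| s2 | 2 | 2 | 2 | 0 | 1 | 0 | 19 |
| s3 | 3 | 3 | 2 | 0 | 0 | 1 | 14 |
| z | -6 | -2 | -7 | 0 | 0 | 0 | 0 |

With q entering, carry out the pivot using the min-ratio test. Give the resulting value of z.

7/2

Ratio test on column q — row 1: 7/4 = 7/4; row 2: 19/2 = 19/2; row 3: 14/3 = 14/3. Minimum is 7/4 at row 1 (s1 leaves); pivot element 4.
Pivot on row 1; the z-row RHS becomes 0 − (-2)·(7/4) = 7/2.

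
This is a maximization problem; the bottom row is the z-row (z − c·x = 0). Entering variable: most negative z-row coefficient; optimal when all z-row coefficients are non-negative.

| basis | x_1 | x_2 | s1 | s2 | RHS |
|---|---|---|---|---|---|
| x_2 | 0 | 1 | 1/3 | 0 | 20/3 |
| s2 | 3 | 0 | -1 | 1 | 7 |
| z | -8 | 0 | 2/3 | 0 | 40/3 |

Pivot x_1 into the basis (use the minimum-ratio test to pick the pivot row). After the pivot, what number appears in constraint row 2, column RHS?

Ratio test on column x_1 — row 1: entry 0 ≤ 0; row 2: 7/3 = 7/3. Minimum is 7/3 at row 2 (s2 leaves); pivot element 3.
Divide row 2 by 3; eliminate column x_1 from the other rows.
In the new row 2, the RHS entry is the old entry divided by the pivot: 7/3 = 7/3.

7/3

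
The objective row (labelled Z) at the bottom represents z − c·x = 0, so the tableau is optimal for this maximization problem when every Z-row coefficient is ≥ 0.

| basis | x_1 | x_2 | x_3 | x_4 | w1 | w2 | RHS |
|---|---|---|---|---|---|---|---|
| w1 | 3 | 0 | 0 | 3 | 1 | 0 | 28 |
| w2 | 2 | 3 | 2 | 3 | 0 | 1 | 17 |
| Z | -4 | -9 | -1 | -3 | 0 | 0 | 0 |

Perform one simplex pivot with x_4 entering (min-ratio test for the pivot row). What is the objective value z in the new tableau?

17

Ratio test on column x_4 — row 1: 28/3 = 28/3; row 2: 17/3 = 17/3. Minimum is 17/3 at row 2 (w2 leaves); pivot element 3.
Pivot on row 2; the Z-row RHS becomes 0 − (-3)·(17/3) = 17.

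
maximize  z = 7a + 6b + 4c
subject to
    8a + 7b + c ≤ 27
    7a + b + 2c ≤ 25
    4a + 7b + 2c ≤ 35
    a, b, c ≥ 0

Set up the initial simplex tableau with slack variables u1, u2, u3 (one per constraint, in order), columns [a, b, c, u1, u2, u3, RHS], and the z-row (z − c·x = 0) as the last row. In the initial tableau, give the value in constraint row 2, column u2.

Slack u2 belongs to constraint 2; its column is the unit vector e_2, so the entry in row 2 is 1.

1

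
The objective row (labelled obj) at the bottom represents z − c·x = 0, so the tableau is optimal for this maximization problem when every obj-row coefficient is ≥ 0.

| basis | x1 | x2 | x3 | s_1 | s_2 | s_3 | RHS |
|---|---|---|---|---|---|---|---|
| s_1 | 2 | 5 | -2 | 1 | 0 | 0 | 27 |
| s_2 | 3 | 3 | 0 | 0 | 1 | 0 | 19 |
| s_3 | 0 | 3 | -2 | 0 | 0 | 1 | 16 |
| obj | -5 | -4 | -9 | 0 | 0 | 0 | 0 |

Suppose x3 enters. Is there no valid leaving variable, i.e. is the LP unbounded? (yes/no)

Every constraint-row entry in column x3 is ≤ 0, so increasing x3 is unbounded.

yes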